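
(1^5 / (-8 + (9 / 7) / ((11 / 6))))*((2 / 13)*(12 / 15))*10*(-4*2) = 4928 / 3653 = 1.35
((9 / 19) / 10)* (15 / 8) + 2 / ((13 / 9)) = 5823 / 3952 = 1.47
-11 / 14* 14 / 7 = -11 / 7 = -1.57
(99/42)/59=0.04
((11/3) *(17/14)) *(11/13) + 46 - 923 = -476785/546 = -873.23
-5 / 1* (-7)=35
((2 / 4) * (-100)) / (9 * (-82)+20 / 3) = 75 / 1097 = 0.07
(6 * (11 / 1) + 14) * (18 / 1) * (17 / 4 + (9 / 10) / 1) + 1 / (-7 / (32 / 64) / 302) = 51761 / 7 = 7394.43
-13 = -13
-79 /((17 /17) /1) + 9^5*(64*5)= 18895601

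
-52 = -52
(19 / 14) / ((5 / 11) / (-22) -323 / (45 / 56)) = -103455 / 30642647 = -0.00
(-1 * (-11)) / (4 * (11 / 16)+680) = 44 / 2731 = 0.02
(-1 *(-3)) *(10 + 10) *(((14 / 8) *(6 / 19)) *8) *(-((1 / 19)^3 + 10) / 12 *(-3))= 86424660 / 130321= 663.17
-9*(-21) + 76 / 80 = 3799 / 20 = 189.95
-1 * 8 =-8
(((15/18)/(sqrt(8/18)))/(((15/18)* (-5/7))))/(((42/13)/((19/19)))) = -13/20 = -0.65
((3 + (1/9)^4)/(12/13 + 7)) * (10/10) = 255892/675783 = 0.38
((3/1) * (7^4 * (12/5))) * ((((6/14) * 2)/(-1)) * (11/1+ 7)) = -1333584/5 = -266716.80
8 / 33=0.24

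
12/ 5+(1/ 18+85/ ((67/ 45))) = 359057/ 6030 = 59.55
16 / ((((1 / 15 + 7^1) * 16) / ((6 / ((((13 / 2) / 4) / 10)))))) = 3600 / 689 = 5.22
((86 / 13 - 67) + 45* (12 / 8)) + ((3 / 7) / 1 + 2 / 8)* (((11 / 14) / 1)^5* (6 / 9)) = 2129225837 / 293651904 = 7.25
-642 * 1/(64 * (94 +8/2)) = -321/3136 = -0.10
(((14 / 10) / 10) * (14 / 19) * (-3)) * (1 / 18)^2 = -49 / 51300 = -0.00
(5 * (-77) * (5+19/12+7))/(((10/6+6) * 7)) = -8965/92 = -97.45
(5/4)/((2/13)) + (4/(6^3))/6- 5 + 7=6563/648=10.13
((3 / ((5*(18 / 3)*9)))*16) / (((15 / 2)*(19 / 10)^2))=64 / 9747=0.01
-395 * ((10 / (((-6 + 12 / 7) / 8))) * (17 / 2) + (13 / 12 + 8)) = 709025 / 12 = 59085.42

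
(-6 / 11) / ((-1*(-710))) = -3 / 3905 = -0.00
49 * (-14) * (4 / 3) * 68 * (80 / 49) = -304640 / 3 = -101546.67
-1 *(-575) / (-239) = -2.41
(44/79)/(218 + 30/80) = 0.00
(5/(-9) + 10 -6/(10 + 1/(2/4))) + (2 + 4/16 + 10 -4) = 619/36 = 17.19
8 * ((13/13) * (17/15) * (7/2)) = 476/15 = 31.73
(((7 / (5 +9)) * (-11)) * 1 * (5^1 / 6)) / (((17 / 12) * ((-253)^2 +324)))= -55 / 1093661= -0.00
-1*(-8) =8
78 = 78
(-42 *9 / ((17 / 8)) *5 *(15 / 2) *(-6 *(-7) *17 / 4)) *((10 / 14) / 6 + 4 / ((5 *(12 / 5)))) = -538650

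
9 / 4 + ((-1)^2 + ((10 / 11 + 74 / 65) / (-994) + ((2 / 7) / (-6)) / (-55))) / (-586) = 2809083821 / 1249428180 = 2.25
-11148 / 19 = -586.74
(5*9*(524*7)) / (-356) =-41265 / 89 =-463.65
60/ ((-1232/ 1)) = -15/ 308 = -0.05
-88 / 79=-1.11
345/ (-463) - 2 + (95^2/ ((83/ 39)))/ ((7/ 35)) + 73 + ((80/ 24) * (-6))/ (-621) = 507681898909/ 23864409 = 21273.60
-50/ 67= -0.75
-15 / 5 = -3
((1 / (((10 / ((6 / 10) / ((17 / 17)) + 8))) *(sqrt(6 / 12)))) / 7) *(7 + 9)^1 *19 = 6536 *sqrt(2) / 175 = 52.82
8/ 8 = 1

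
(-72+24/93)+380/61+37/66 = -8106377/124806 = -64.95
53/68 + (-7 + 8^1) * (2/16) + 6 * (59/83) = 58353/11288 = 5.17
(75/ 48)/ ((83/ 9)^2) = 2025/ 110224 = 0.02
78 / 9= 26 / 3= 8.67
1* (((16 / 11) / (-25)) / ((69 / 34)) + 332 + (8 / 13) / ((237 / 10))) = 6469739212 / 19487325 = 332.00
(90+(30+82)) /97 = 202 /97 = 2.08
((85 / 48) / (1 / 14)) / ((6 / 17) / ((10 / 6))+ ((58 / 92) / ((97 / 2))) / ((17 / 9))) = 6637225 / 58536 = 113.39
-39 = -39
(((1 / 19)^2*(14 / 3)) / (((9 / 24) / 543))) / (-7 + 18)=20272 / 11913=1.70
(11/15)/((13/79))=869/195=4.46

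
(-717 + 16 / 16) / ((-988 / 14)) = 2506 / 247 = 10.15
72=72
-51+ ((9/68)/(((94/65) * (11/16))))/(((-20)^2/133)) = -17913999/351560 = -50.96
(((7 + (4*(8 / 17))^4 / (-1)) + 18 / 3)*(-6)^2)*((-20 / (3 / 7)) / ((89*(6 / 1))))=-10415160 / 7433369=-1.40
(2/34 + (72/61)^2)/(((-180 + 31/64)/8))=-0.06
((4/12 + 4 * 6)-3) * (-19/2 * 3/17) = -608/17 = -35.76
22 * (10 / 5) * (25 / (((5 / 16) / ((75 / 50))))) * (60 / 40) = 7920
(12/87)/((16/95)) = 95/116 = 0.82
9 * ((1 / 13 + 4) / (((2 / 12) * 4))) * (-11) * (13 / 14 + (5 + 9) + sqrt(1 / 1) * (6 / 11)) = -3410073 / 364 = -9368.33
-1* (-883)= 883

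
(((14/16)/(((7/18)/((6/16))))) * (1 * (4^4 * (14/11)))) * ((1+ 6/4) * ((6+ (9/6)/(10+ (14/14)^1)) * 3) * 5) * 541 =4141084500/121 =34223838.84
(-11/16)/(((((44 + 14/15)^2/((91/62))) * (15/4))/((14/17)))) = -105105/957613808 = -0.00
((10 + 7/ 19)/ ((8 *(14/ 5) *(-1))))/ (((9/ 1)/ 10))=-4925/ 9576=-0.51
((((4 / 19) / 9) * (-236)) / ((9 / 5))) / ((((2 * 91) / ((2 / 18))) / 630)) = -23600 / 20007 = -1.18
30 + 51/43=1341/43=31.19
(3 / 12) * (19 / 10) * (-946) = -449.35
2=2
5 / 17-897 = -15244 / 17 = -896.71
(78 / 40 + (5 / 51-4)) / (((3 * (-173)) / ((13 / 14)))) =25883 / 7411320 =0.00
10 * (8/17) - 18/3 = -22/17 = -1.29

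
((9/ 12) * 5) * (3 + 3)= 22.50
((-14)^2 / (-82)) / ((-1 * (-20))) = -49 / 410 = -0.12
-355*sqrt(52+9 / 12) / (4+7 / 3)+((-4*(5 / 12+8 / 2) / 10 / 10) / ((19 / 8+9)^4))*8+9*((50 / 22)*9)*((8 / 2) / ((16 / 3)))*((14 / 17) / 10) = 43741928484227 / 3847055312100- 1065*sqrt(211) / 38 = -395.74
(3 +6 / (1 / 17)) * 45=4725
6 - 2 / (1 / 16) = -26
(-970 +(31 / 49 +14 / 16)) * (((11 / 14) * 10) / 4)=-20880695 / 10976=-1902.40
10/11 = 0.91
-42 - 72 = -114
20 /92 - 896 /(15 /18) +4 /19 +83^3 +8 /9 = 11223073442 /19665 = 570713.12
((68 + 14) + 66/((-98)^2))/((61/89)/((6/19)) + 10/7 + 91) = 105143799/121288573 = 0.87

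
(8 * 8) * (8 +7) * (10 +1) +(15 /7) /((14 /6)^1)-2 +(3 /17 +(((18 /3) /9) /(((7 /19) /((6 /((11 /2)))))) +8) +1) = 96853541 /9163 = 10570.07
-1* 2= -2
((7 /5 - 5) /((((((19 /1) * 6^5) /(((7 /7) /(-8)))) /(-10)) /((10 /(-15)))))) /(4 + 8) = 1 /590976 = 0.00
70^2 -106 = 4794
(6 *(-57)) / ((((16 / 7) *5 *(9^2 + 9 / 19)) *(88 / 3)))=-7581 / 605440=-0.01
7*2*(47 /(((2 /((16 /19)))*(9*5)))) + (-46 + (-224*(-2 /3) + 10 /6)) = 95039 /855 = 111.16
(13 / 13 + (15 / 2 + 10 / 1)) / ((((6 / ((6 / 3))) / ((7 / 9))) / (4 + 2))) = 259 / 9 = 28.78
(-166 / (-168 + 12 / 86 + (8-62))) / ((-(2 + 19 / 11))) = -39259 / 195570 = -0.20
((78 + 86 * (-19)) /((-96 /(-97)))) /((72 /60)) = -188665 /144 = -1310.17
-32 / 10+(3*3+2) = 39 / 5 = 7.80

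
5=5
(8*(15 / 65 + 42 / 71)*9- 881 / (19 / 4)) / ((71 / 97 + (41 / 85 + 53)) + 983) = -4564308325 / 37493369446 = -0.12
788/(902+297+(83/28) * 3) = 22064/33821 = 0.65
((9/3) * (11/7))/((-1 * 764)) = -33/5348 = -0.01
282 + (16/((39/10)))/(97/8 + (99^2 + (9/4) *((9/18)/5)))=2158547666/7654413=282.00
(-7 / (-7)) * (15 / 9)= 5 / 3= 1.67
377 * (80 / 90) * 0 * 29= 0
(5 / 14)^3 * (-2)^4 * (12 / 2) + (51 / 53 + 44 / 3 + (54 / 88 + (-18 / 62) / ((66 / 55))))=1515576479 / 74388468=20.37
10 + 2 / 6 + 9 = 58 / 3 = 19.33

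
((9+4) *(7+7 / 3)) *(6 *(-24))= -17472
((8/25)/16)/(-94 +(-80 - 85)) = -1/12950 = -0.00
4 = 4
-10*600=-6000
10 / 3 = 3.33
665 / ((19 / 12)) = 420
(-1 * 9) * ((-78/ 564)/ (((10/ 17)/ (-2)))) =-1989/ 470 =-4.23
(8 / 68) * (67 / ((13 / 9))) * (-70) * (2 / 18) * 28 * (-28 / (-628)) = -1838480 / 34697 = -52.99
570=570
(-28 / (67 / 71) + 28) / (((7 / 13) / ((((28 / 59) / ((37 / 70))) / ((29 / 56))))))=-22830080 / 4241569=-5.38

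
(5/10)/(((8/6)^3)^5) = 14348907/2147483648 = 0.01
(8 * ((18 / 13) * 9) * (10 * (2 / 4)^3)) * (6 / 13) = 9720 / 169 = 57.51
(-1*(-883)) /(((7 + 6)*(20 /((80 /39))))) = 3532 /507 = 6.97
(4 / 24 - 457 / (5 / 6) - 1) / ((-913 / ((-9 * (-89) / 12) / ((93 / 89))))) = 130514317 / 3396360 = 38.43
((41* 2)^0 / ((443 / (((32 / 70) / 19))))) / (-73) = -16 / 21505435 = -0.00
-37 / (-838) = 37 / 838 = 0.04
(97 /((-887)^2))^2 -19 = -11761103718450 /619005459361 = -19.00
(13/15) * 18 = 78/5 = 15.60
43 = 43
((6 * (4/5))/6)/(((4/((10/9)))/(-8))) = -16/9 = -1.78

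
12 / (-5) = -12 / 5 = -2.40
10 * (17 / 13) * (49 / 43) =8330 / 559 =14.90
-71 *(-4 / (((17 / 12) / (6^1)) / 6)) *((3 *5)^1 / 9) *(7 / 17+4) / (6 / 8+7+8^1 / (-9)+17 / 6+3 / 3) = 110419200 / 22253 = 4961.99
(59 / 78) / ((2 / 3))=59 / 52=1.13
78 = 78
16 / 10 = 1.60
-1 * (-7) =7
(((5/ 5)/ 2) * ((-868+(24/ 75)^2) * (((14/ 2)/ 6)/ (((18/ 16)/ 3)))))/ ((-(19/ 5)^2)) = 2531368/ 27075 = 93.49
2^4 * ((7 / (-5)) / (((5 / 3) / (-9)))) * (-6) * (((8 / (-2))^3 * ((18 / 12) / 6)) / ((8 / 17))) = 616896 / 25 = 24675.84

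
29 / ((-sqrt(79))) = -29*sqrt(79) / 79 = -3.26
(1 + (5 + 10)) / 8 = 2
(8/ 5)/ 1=8/ 5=1.60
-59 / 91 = -0.65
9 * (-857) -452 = -8165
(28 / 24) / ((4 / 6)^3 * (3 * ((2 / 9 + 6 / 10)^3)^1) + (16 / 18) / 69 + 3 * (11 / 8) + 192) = 25150500 / 4238908013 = 0.01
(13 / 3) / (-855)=-13 / 2565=-0.01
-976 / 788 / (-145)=244 / 28565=0.01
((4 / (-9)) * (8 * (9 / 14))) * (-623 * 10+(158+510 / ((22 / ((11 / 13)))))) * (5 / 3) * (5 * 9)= 94417200 / 91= 1037551.65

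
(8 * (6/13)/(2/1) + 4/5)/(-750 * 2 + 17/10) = -344/194779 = -0.00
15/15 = 1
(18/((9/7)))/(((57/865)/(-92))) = -1114120/57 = -19545.96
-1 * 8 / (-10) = 4 / 5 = 0.80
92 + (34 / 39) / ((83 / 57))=99914 / 1079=92.60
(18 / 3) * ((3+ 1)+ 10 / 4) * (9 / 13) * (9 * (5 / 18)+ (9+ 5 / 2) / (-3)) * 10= -360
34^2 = 1156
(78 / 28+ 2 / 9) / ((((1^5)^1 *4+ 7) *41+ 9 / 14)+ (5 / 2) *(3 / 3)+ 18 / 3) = 379 / 57978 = 0.01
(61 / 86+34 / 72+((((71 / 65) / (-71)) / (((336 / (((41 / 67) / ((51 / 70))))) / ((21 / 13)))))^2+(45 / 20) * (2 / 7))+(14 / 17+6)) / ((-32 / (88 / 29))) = -0.82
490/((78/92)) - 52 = 20512/39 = 525.95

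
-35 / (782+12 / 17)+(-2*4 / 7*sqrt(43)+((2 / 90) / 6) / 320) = -8*sqrt(43) / 7 - 25697347 / 574819200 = -7.54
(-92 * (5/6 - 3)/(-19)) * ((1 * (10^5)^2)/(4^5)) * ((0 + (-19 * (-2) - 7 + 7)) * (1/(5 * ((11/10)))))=-707859848.48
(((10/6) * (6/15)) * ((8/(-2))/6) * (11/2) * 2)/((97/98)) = -4312/873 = -4.94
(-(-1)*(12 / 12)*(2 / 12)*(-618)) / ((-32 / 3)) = 9.66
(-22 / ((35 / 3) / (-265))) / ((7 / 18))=62964 / 49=1284.98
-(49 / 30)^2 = -2.67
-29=-29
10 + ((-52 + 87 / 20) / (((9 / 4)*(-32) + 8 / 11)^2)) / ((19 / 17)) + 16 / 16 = 2567301759 / 233569280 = 10.99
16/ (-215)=-16/ 215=-0.07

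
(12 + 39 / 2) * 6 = 189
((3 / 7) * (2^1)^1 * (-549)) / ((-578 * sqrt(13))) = 1647 * sqrt(13) / 26299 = 0.23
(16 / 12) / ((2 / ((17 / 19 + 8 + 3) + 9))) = 794 / 57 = 13.93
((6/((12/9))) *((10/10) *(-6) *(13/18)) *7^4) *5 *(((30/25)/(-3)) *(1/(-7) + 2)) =173901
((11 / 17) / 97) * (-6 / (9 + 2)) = -6 / 1649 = -0.00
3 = 3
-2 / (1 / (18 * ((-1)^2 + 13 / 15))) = -336 / 5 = -67.20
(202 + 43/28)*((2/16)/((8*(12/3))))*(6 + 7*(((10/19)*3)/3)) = 131077/17024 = 7.70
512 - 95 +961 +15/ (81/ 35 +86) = 4259923/ 3091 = 1378.17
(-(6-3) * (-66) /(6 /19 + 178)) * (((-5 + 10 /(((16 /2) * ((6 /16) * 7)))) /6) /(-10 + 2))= 1805 /17248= 0.10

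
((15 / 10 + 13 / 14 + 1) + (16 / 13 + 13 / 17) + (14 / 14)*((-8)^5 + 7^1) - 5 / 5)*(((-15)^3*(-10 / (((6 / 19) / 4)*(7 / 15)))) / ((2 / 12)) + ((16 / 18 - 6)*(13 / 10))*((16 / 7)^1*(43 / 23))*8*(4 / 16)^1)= -5160913097502728 / 28665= -180042319815.20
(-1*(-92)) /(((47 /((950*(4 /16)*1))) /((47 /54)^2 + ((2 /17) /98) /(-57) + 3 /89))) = 1868733966125 /5080312062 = 367.84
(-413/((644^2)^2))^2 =3481/603796872057609846784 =0.00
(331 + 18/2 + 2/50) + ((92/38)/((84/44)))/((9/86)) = 31614991/89775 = 352.16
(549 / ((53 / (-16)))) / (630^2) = -244 / 584325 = -0.00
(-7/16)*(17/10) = -119/160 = -0.74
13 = 13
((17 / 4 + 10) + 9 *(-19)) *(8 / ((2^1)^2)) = -627 / 2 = -313.50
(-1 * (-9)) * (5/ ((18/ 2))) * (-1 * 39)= -195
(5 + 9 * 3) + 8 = 40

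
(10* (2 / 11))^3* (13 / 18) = 52000 / 11979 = 4.34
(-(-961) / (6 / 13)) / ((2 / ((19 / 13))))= 18259 / 12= 1521.58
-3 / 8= -0.38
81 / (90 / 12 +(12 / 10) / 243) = 65610 / 6079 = 10.79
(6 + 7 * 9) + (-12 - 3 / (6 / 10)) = 52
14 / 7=2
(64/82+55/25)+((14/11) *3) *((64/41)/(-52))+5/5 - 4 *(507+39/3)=-60861872/29315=-2076.13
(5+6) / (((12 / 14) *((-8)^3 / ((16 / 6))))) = -77 / 1152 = -0.07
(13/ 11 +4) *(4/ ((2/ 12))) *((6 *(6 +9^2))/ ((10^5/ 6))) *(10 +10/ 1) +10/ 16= 4318951/ 55000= 78.53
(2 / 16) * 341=341 / 8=42.62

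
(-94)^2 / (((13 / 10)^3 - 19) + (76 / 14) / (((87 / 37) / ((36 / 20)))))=-1793708000 / 2567409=-698.65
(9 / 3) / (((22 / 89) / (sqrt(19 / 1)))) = 267 * sqrt(19) / 22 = 52.90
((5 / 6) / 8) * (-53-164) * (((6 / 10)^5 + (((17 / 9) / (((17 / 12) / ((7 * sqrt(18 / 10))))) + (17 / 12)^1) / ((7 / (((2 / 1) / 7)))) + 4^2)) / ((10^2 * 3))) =-459561577 / 378000000-31 * sqrt(5) / 1800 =-1.25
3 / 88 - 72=-6333 / 88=-71.97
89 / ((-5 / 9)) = -801 / 5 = -160.20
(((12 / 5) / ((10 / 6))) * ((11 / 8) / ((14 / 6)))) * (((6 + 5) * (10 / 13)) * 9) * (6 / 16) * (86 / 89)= 3792987 / 161980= 23.42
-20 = -20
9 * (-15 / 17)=-135 / 17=-7.94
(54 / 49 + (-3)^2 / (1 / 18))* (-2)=-15984 / 49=-326.20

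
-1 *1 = -1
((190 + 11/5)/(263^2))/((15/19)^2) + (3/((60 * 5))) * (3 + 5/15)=5881517/155630250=0.04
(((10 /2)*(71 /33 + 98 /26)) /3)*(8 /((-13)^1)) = -101600 /16731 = -6.07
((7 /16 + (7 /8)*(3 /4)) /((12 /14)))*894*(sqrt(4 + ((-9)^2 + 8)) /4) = 36505*sqrt(93) /128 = 2750.32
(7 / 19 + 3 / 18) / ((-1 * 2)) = -61 / 228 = -0.27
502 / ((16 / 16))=502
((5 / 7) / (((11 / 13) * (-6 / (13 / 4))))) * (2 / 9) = -845 / 8316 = -0.10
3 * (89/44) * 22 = 267/2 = 133.50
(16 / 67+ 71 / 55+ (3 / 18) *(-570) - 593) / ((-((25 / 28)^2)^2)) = 1554860247808 / 1439453125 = 1080.17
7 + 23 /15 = 8.53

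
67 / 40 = 1.68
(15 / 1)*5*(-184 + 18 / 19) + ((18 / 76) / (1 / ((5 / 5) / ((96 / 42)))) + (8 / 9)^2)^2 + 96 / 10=-166362472622683 / 12126827520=-13718.55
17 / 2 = 8.50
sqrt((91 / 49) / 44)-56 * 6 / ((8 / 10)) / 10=-42+sqrt(1001) / 154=-41.79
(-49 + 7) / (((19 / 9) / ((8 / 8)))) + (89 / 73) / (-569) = -15702677 / 789203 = -19.90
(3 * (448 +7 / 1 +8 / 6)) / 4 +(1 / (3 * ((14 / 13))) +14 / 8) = 14461 / 42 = 344.31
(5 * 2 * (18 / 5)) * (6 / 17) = 216 / 17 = 12.71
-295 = -295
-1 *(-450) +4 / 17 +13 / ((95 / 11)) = 729561 / 1615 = 451.74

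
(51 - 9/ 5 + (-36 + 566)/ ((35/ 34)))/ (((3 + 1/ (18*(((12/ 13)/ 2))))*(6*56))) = 88839/ 165130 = 0.54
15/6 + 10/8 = 15/4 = 3.75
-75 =-75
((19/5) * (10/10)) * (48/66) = 152/55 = 2.76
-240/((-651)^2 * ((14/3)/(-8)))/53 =320/17470019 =0.00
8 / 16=1 / 2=0.50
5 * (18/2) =45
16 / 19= 0.84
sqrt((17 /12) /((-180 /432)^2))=2 * sqrt(51) /5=2.86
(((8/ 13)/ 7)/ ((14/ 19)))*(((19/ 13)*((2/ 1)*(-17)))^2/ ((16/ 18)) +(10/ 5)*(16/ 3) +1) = 107491094/ 322959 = 332.83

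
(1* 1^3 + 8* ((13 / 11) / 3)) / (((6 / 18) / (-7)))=-87.18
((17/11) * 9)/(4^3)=153/704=0.22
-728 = -728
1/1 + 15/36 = 17/12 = 1.42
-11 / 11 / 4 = -1 / 4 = -0.25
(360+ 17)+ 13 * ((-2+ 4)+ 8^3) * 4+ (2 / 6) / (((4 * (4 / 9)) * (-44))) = 19081917 / 704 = 27105.00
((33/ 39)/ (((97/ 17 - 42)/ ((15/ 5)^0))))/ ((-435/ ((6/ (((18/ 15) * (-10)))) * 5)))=-0.00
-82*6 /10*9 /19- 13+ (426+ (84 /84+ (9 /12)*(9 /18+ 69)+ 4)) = 339583 /760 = 446.82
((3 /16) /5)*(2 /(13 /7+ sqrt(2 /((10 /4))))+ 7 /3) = 0.11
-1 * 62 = -62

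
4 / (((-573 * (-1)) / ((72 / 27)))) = 32 / 1719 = 0.02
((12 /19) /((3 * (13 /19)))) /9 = 4 /117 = 0.03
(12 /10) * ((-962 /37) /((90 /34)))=-884 /75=-11.79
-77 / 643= -0.12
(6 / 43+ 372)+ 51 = 423.14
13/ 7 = 1.86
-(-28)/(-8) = -7/2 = -3.50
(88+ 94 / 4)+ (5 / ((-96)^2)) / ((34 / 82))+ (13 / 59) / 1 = 111.72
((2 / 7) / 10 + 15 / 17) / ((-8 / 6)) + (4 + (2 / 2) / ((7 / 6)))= 4967 / 1190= 4.17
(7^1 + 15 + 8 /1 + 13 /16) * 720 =22185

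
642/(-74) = -321/37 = -8.68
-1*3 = -3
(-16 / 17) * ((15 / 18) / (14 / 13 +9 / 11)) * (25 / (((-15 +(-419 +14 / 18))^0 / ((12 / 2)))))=-286000 / 4607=-62.08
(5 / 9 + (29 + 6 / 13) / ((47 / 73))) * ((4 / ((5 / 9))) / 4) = 254686 / 3055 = 83.37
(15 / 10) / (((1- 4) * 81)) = -1 / 162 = -0.01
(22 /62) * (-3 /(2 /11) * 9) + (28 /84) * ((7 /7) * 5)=-9491 /186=-51.03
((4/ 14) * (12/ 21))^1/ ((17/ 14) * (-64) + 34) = -4/ 1071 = -0.00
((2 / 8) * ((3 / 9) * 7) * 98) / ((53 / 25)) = 8575 / 318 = 26.97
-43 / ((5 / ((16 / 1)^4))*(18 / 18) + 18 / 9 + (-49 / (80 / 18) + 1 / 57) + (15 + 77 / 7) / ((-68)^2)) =232108523520 / 48590337871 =4.78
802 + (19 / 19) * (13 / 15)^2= 180619 / 225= 802.75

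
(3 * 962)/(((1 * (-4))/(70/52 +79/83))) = -550449/332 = -1657.98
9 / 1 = 9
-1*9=-9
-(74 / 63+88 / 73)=-10946 / 4599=-2.38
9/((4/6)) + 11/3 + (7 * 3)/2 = 83/3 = 27.67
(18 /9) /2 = 1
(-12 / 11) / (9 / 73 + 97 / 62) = -54312 / 84029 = -0.65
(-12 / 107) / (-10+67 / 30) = 0.01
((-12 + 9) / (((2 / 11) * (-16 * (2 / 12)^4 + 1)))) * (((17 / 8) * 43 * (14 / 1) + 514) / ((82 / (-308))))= 1476354033 / 13120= 112526.98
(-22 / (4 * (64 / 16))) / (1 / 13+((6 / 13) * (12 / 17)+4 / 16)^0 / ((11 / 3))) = -3.93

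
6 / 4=3 / 2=1.50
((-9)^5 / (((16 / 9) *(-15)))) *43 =95216.51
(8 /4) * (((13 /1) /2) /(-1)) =-13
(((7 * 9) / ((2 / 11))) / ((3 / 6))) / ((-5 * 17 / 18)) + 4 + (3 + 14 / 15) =-35399 / 255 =-138.82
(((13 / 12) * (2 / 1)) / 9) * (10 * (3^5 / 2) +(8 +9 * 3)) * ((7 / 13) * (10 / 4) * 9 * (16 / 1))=175000 / 3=58333.33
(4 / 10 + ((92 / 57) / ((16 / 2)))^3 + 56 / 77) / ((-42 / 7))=-92524913 / 488909520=-0.19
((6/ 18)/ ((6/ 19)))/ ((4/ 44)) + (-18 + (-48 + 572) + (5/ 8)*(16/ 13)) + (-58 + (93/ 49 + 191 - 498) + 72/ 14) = 1839389/ 11466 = 160.42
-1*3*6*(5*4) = -360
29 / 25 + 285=286.16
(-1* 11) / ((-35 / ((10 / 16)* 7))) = 11 / 8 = 1.38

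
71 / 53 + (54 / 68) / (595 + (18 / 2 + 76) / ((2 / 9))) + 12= 23498576 / 1761455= 13.34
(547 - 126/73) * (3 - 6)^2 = 358245/73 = 4907.47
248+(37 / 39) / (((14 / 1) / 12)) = 22642 / 91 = 248.81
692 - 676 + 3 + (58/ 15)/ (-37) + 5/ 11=118132/ 6105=19.35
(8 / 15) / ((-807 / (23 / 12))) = -46 / 36315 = -0.00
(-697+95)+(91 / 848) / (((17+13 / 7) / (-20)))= -16849553 / 27984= -602.11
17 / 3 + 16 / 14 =143 / 21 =6.81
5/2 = 2.50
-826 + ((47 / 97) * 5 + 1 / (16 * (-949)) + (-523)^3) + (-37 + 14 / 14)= -210700519056449 / 1472848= -143056526.58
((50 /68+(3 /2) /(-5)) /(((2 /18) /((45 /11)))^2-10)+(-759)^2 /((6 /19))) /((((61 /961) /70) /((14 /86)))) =23951476383172805355 /73134992239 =327496806.25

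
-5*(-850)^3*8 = 24565000000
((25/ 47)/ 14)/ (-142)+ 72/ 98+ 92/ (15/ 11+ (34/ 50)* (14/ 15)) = 252172283779/ 5391350636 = 46.77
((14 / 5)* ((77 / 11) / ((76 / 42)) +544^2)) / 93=507871 / 57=8910.02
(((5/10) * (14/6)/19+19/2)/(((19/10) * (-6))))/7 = -2725/22743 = -0.12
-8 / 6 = -4 / 3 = -1.33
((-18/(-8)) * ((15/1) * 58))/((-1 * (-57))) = 34.34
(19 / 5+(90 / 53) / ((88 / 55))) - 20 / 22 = 46083 / 11660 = 3.95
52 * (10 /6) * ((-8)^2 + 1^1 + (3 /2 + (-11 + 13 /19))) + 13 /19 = 277589 /57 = 4869.98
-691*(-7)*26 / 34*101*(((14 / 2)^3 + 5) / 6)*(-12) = -4420282776 / 17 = -260016633.88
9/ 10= 0.90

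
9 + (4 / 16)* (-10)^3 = -241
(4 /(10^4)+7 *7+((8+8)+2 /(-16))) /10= 324377 /50000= 6.49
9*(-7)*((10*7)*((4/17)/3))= -5880/17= -345.88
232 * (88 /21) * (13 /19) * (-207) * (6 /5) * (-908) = 99770052096 /665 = 150030153.53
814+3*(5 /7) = 5713 /7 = 816.14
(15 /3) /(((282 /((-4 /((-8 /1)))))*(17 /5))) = 25 /9588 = 0.00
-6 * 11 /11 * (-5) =30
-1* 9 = -9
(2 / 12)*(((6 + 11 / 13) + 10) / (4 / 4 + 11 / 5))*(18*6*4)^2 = 2128680 / 13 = 163744.62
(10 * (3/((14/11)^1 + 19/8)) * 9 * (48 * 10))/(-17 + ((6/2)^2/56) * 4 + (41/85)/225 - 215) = -92534400000/602558837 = -153.57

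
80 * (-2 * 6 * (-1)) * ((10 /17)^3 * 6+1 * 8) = 43491840 /4913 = 8852.40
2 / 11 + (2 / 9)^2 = 0.23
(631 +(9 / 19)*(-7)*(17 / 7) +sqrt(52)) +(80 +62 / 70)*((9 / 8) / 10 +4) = 2*sqrt(13) +7262483 / 7600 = 962.80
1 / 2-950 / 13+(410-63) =274.42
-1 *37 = -37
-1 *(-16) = 16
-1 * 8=-8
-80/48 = -5/3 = -1.67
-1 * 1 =-1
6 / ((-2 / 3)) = -9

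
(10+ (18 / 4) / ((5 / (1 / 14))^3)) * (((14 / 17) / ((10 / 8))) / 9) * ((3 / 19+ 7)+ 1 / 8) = 843781107 / 158270000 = 5.33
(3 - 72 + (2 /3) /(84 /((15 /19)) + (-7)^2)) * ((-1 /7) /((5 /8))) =1286632 /81585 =15.77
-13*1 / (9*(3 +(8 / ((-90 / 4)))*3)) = -65 / 87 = -0.75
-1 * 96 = -96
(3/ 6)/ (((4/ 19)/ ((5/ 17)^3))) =2375/ 39304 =0.06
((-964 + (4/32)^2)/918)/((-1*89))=0.01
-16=-16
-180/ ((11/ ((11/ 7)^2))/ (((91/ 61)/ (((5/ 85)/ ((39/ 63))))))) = -634.39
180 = 180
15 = 15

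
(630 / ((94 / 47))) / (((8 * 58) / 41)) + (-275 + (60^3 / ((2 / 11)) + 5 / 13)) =1187753.22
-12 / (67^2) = -12 / 4489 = -0.00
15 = 15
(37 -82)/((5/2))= -18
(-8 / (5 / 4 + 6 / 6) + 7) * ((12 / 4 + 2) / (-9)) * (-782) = 121210 / 81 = 1496.42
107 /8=13.38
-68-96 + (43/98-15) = -17499/98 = -178.56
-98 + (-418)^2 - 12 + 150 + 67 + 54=174885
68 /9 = 7.56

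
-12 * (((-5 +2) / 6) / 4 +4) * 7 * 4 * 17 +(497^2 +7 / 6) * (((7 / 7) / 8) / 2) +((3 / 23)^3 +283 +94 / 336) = -17476903925 / 2725408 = -6412.58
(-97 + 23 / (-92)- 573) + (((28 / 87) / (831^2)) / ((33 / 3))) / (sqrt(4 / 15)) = -2681 / 4 + 14*sqrt(15) / 660866877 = -670.25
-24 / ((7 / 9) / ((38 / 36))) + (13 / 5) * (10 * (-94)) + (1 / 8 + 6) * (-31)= -2666.45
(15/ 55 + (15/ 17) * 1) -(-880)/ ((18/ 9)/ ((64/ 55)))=95960/ 187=513.16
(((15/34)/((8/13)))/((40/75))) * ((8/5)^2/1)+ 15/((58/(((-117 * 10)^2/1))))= 349072893/986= 354029.30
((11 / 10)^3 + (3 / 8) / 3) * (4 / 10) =0.58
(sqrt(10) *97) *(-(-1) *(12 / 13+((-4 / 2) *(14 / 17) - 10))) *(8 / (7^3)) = -1839120 *sqrt(10) / 75803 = -76.72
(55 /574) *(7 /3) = 55 /246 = 0.22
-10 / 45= -2 / 9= -0.22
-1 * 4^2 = -16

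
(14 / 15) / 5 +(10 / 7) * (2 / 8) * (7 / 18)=293 / 900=0.33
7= 7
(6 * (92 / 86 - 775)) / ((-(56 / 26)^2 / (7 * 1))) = 16872453 / 2408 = 7006.83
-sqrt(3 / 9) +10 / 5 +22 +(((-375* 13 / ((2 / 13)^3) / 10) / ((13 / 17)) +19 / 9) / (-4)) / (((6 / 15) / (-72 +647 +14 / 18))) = 326599185221 / 5184 - sqrt(3) / 3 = 63001385.46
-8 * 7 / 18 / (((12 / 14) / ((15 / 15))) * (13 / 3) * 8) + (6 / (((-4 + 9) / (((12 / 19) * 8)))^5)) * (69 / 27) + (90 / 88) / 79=12639360179746961 / 786726292584375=16.07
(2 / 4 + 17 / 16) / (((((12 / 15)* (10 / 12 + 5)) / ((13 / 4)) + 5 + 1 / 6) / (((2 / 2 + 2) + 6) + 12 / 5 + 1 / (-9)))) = 1651 / 618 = 2.67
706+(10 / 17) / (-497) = 5964984 / 8449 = 706.00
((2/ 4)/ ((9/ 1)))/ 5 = 1/ 90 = 0.01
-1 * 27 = -27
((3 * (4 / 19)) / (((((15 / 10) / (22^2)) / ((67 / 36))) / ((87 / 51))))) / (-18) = -940412 / 26163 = -35.94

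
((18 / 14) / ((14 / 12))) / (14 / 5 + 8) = 5 / 49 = 0.10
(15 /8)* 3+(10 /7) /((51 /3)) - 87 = -77389 /952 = -81.29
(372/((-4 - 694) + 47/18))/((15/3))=-0.11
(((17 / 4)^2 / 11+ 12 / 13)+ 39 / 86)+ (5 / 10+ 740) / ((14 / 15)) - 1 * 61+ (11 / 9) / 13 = 4558804213 / 6198192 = 735.51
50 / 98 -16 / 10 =-267 / 245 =-1.09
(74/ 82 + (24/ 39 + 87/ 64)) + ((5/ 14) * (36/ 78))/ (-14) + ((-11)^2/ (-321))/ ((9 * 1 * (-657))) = 9091066539227/ 3172606242624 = 2.87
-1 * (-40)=40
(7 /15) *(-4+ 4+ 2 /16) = 7 /120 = 0.06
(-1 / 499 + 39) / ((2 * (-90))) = -973 / 4491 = -0.22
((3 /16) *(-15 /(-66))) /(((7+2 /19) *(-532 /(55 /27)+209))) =-5 /43488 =-0.00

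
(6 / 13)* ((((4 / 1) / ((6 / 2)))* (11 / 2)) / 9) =44 / 117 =0.38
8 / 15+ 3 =53 / 15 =3.53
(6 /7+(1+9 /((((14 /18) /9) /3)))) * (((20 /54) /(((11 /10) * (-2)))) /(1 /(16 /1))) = -160000 /189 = -846.56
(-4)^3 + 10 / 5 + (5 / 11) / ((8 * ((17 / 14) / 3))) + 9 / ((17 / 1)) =-61.33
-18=-18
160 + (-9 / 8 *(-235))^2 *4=4475785 / 16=279736.56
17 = 17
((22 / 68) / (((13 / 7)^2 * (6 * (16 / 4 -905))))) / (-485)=539 / 15065494860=0.00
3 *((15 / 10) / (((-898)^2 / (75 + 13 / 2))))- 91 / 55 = -293450371 / 177408880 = -1.65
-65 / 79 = -0.82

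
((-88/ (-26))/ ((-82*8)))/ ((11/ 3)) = -3/ 2132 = -0.00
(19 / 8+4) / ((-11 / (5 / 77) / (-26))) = 0.98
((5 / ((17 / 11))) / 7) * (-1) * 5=-275 / 119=-2.31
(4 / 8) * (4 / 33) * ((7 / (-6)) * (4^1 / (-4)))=7 / 99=0.07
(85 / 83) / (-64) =-85 / 5312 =-0.02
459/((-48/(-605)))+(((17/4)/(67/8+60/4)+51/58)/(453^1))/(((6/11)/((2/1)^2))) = 5785.33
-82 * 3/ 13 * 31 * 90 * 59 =-3114927.69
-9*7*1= -63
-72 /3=-24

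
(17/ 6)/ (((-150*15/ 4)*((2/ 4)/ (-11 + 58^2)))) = -33.78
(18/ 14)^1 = 1.29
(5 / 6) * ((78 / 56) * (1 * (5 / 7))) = 325 / 392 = 0.83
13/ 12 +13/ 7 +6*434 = 218983/ 84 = 2606.94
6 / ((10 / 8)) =24 / 5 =4.80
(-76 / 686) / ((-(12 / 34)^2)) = 5491 / 6174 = 0.89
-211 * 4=-844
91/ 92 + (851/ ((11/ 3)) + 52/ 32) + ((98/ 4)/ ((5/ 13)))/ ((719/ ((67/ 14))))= 1710864667/ 7276280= 235.13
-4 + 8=4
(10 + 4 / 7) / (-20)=-37 / 70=-0.53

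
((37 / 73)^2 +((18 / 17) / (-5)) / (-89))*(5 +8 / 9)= 553977571 / 362824965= 1.53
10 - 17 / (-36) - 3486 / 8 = -7655 / 18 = -425.28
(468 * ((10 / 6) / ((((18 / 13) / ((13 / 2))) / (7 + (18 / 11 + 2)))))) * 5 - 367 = 2138038 / 11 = 194367.09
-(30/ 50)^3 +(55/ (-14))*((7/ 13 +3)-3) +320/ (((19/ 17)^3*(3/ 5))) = 379.69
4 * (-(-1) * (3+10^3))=4012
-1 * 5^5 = -3125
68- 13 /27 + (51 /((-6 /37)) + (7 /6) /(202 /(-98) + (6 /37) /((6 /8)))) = -7454414 /30105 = -247.61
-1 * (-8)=8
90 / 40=9 / 4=2.25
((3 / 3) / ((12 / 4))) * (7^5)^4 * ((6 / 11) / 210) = 11398895185373143 / 165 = 69084213244685.72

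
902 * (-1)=-902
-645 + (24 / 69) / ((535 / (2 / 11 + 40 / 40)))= -87303871 / 135355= -645.00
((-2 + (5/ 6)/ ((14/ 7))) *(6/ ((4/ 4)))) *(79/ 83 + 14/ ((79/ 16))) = -471827/ 13114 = -35.98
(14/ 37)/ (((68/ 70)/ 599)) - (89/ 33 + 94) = 2835776/ 20757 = 136.62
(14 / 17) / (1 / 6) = 84 / 17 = 4.94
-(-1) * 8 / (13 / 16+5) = 128 / 93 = 1.38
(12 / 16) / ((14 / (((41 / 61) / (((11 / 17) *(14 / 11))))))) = 2091 / 47824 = 0.04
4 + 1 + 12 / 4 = 8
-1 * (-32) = 32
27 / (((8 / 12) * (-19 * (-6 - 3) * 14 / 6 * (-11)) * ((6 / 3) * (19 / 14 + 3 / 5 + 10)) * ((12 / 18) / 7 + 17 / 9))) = -63 / 323950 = -0.00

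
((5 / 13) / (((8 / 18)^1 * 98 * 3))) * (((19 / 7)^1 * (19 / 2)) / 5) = 1083 / 71344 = 0.02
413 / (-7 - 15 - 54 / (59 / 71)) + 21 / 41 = -891275 / 210412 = -4.24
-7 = -7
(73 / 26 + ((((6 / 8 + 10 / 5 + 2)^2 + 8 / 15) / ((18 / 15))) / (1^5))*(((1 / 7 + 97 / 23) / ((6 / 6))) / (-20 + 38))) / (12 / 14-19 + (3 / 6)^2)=-65257 / 156312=-0.42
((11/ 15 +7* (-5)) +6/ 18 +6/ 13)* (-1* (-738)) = -1605642/ 65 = -24702.18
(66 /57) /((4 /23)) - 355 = -348.34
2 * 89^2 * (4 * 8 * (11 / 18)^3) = 84342808 / 729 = 115696.58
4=4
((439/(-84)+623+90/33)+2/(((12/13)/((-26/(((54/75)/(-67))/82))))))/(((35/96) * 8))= 3579831187/24255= 147591.47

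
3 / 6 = 1 / 2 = 0.50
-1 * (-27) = 27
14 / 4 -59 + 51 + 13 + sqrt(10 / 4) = sqrt(10) / 2 + 17 / 2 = 10.08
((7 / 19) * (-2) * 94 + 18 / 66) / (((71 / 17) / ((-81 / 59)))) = 19854963 / 875501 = 22.68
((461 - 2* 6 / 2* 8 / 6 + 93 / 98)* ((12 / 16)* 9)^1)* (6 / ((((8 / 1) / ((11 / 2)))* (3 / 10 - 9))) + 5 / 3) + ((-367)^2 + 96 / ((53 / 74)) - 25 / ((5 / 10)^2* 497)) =23694944827187 / 171111136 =138476.93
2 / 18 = 1 / 9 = 0.11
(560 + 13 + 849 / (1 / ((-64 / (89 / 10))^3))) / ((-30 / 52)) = 1925354675946 / 3524845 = 546223.93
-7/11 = -0.64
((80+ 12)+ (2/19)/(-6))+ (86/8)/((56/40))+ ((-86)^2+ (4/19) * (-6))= 11961059/1596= 7494.40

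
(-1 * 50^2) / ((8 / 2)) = -625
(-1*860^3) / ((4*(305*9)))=-31802800 / 549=-57928.60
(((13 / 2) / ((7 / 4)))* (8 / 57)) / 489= 0.00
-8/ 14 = -4/ 7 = -0.57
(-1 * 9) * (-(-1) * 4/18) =-2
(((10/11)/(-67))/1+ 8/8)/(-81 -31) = -727/82544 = -0.01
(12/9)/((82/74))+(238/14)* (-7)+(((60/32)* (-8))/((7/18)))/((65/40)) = -1584179/11193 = -141.53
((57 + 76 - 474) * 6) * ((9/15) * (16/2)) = -49104/5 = -9820.80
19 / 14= 1.36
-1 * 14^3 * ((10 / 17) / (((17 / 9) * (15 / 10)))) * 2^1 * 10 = -3292800 / 289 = -11393.77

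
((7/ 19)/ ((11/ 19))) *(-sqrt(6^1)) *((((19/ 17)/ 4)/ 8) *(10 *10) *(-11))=3325 *sqrt(6)/ 136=59.89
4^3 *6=384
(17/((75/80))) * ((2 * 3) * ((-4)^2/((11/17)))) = 147968/55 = 2690.33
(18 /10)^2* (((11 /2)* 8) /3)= 1188 /25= 47.52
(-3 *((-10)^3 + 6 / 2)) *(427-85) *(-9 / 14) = -657592.71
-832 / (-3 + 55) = -16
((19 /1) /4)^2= 361 /16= 22.56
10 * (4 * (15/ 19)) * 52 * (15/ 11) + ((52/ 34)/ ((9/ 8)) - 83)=68993381/ 31977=2157.59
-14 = -14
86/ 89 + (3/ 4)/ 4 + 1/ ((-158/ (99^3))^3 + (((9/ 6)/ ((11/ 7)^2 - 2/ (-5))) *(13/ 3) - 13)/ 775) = -1394816416764868146511372699/ 19633707328489560602995568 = -71.04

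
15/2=7.50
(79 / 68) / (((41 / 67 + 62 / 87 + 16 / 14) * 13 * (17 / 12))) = 9670311 / 378251003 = 0.03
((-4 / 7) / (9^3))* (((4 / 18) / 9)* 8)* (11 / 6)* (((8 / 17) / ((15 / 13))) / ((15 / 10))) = -73216 / 948622185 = -0.00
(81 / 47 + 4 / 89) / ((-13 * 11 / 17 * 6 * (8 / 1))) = -9673 / 2208624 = -0.00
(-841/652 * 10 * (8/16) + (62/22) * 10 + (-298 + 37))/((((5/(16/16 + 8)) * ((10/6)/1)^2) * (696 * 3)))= -15444243/207988000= -0.07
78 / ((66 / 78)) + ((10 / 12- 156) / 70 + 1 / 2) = 59707 / 660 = 90.47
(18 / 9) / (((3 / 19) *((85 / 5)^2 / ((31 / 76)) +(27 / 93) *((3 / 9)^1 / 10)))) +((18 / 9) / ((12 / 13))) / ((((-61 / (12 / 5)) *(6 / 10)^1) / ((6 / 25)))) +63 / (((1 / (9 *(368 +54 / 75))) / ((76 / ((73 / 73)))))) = 15966209044119656 / 1004866725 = 15888882.22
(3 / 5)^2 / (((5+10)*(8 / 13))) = 0.04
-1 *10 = -10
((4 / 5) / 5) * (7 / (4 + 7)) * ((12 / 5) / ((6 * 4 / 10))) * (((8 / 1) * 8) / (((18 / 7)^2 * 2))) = 10976 / 22275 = 0.49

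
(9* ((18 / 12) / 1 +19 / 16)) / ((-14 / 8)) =-387 / 28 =-13.82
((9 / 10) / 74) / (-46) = -9 / 34040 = -0.00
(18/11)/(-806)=-9/4433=-0.00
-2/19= -0.11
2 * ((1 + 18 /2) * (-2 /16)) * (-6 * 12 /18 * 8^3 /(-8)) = -640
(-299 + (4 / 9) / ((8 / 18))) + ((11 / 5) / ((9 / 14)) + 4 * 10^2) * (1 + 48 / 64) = 36719 / 90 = 407.99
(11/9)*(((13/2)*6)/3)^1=143/9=15.89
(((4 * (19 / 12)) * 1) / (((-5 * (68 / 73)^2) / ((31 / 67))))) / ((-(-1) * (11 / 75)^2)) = -31.40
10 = 10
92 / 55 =1.67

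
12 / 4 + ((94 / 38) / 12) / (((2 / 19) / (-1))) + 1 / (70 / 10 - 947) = 1.04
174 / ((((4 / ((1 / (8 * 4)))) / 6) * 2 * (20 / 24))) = 783 / 160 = 4.89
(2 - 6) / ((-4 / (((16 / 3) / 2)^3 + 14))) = 890 / 27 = 32.96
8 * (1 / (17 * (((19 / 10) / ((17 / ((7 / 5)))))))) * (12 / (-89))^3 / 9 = -0.00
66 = 66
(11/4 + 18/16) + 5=71/8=8.88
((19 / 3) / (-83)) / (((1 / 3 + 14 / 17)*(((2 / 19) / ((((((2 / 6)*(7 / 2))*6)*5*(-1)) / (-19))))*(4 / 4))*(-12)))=11305 / 117528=0.10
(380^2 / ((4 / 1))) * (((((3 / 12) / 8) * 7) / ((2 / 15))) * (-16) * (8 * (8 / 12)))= -5054000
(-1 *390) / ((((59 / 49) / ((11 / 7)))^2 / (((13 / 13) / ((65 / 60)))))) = -2134440 / 3481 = -613.17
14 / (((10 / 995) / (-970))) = -1351210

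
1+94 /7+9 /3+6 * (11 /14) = 155 /7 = 22.14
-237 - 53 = -290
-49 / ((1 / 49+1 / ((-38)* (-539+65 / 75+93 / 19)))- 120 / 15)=729774346 / 118842151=6.14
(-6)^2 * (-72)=-2592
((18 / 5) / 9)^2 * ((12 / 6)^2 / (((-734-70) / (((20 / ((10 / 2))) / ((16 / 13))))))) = -13 / 5025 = -0.00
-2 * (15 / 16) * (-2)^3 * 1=15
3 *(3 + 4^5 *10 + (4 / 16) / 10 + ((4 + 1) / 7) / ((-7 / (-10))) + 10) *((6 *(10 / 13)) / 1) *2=283958.18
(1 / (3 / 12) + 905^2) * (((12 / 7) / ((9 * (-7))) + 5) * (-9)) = -1796130597 / 49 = -36655726.47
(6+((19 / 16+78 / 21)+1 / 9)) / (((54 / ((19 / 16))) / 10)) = 1054595 / 435456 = 2.42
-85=-85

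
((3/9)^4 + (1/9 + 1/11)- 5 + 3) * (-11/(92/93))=49321/2484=19.86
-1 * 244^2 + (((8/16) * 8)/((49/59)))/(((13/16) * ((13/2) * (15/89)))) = -7394592112/124215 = -59530.59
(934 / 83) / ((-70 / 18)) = -8406 / 2905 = -2.89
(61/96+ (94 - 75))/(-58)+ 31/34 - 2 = -4657/3264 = -1.43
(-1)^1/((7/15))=-15/7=-2.14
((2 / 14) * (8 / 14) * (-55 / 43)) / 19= -220 / 40033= -0.01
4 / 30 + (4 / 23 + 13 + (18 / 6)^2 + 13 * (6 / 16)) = 75023 / 2760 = 27.18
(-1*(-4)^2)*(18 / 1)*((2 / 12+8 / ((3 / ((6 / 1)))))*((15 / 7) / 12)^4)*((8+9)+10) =-4910625 / 38416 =-127.83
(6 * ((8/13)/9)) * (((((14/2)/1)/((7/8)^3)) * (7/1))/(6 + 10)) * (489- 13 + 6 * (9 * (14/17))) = 647168/663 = 976.12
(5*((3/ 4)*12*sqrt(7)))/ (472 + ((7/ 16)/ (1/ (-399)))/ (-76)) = 0.25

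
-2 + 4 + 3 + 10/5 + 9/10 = 79/10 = 7.90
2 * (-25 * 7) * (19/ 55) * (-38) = 50540/ 11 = 4594.55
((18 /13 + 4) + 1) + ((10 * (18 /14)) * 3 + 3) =4364 /91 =47.96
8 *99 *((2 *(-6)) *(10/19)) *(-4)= 380160/19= 20008.42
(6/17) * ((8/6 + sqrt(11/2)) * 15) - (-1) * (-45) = -645/17 + 45 * sqrt(22)/17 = -25.53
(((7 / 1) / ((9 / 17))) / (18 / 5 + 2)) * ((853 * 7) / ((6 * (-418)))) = -507535 / 90288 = -5.62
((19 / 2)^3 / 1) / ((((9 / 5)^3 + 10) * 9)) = 857375 / 142488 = 6.02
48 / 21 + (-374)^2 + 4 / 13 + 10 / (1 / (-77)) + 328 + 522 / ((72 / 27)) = 50826173 / 364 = 139632.34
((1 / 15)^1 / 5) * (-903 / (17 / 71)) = -21371 / 425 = -50.28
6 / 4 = 3 / 2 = 1.50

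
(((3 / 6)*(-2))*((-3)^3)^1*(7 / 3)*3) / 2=189 / 2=94.50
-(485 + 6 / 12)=-971 / 2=-485.50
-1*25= -25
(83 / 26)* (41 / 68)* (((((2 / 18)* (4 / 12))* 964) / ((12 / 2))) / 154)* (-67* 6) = -29.90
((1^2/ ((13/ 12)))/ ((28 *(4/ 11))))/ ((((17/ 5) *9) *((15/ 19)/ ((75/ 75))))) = 209/ 55692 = 0.00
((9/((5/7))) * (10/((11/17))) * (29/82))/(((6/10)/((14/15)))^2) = 676396/4059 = 166.64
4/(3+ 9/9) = 1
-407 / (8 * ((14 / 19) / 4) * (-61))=7733 / 1708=4.53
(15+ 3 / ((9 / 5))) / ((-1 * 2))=-25 / 3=-8.33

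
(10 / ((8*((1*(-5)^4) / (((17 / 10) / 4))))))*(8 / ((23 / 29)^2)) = 14297 / 1322500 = 0.01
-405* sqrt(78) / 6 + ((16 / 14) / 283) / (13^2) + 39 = 13056779 / 334789-135* sqrt(78) / 2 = -557.14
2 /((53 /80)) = 160 /53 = 3.02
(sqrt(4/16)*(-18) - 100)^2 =11881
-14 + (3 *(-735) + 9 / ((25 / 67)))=-54872 / 25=-2194.88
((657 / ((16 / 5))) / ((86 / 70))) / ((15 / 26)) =99645 / 344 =289.67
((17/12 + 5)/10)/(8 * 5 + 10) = 77/6000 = 0.01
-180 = -180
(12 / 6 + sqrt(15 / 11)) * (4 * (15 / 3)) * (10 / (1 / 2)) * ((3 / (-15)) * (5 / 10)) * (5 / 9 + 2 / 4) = -760 / 9-380 * sqrt(165) / 99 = -133.75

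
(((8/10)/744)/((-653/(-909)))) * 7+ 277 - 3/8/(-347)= 277.01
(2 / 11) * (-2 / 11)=-4 / 121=-0.03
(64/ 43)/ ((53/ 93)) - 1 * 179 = -401989/ 2279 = -176.39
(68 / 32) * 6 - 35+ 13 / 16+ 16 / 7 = -2145 / 112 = -19.15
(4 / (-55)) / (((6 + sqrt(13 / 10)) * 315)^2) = -2984 / 131423413275 + 32 * sqrt(130) / 43807804425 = -0.00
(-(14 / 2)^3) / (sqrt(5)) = -343*sqrt(5) / 5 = -153.39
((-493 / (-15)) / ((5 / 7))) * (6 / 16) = 3451 / 200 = 17.26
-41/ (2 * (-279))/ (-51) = -41/ 28458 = -0.00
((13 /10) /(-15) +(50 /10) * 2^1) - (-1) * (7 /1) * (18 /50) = 12.43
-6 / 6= -1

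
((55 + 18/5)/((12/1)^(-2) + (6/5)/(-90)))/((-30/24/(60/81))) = 5435.36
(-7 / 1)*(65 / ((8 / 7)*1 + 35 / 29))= -92365 / 477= -193.64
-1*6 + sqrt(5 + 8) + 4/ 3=-14/ 3 + sqrt(13)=-1.06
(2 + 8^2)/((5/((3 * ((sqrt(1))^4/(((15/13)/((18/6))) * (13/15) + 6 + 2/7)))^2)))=2.71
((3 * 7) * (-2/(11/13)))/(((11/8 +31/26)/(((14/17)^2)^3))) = -142519057408/23630680051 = -6.03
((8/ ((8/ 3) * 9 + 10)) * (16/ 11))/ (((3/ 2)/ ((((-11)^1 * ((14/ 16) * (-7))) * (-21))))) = -322.82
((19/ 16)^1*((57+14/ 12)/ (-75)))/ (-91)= 6631/ 655200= 0.01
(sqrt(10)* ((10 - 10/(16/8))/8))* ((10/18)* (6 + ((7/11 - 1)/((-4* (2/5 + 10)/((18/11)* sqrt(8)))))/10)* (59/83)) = 1475* sqrt(5)/1044472 + 1475* sqrt(10)/996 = 4.69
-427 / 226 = -1.89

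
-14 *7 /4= -49 /2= -24.50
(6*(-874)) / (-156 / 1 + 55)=5244 / 101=51.92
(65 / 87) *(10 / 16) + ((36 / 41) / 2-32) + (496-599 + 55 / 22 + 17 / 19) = -130.70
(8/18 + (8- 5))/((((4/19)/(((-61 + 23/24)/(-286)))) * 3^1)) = 77159/67392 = 1.14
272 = 272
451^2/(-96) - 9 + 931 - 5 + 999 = -19465/96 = -202.76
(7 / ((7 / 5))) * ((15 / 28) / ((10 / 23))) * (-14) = -345 / 4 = -86.25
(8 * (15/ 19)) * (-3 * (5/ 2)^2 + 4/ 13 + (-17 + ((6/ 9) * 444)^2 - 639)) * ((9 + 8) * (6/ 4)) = 14002166.66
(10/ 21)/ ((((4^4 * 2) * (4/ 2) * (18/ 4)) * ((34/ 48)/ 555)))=925/ 11424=0.08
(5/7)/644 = 5/4508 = 0.00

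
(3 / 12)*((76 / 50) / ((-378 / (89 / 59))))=-1691 / 1115100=-0.00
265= 265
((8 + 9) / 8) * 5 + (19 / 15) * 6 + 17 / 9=7241 / 360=20.11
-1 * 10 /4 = -5 /2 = -2.50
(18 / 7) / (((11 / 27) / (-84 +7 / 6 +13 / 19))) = -758565 / 1463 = -518.50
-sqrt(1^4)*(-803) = 803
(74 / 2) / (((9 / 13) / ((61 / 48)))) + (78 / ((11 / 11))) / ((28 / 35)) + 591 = 326773 / 432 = 756.42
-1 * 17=-17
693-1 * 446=247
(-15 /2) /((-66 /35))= 175 /44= 3.98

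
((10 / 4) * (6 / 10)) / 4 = 3 / 8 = 0.38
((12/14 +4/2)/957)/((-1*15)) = -4/20097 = -0.00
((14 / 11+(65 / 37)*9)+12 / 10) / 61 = 37207 / 124135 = 0.30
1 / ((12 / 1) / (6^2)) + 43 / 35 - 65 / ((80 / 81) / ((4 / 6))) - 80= -33501 / 280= -119.65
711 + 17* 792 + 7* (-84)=13587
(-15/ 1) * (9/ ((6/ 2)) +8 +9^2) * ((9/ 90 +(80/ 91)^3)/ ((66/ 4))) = -49124412/ 753571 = -65.19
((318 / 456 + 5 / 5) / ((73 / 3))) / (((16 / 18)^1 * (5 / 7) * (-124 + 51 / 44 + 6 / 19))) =-0.00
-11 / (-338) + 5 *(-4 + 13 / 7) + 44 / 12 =-49793 / 7098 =-7.02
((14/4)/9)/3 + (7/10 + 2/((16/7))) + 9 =10.70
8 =8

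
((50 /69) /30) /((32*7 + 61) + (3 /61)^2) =18605 /219522258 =0.00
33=33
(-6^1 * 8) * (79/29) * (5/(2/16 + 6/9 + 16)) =-455040/11687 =-38.94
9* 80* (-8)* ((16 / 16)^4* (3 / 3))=-5760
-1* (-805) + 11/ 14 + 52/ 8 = 5686/ 7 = 812.29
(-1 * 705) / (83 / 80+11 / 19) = -357200 / 819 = -436.14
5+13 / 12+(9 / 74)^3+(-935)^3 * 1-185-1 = -993690967394467 / 1215672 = -817400554.91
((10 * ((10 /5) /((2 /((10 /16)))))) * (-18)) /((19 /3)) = -675 /38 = -17.76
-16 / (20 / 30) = -24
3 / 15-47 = -234 / 5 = -46.80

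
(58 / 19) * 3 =174 / 19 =9.16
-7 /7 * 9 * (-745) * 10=67050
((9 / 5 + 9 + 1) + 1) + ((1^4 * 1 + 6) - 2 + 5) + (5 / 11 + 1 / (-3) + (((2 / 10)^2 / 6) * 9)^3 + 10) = 135800891 / 4125000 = 32.92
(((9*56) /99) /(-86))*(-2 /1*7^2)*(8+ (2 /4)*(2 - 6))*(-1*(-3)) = 104.42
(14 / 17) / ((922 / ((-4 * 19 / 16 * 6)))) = -399 / 15674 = -0.03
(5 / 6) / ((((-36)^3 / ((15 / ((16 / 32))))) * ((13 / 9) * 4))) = -25 / 269568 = -0.00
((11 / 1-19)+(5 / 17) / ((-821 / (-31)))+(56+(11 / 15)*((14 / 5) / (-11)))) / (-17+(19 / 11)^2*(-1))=-465956359 / 194700150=-2.39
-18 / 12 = -3 / 2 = -1.50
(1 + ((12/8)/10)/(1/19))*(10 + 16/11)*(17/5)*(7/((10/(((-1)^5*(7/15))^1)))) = -122451/2500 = -48.98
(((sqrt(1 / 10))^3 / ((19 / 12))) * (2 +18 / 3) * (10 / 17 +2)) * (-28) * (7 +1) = -236544 * sqrt(10) / 8075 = -92.63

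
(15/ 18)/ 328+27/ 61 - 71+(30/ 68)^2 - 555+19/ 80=-54219817321/ 86734680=-625.12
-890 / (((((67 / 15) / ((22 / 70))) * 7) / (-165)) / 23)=111459150 / 3283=33950.40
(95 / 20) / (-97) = -19 / 388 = -0.05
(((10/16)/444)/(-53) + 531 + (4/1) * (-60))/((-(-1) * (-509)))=-54782491/95822304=-0.57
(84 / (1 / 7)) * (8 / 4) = 1176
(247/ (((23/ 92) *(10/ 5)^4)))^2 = 61009/ 16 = 3813.06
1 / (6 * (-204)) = -1 / 1224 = -0.00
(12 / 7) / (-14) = -6 / 49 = -0.12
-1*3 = -3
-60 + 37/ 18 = -1043/ 18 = -57.94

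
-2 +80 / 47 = -14 / 47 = -0.30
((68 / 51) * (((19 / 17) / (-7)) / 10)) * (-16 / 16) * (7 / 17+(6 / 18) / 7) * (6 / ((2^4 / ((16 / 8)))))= 1558 / 212415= 0.01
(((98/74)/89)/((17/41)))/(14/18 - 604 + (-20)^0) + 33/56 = 0.59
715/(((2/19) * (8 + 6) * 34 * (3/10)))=67925/1428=47.57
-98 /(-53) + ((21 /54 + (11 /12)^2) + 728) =1859863 /2544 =731.08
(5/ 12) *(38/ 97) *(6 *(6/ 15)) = 38/ 97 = 0.39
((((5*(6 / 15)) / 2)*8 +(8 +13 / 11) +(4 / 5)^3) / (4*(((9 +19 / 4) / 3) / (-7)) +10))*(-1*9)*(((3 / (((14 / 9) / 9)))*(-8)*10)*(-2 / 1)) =-2553961104 / 42625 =-59916.98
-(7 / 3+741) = -2230 / 3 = -743.33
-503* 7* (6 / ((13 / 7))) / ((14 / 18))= -190134 / 13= -14625.69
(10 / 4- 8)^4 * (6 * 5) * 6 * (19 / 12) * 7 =29208795 / 16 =1825549.69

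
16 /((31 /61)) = 976 /31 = 31.48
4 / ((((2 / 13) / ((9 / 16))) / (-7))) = -819 / 8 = -102.38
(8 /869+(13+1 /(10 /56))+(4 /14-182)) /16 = -10.19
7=7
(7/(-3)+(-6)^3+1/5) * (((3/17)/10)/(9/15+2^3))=-1636/3655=-0.45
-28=-28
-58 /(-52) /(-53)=-29 /1378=-0.02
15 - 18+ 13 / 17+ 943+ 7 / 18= 287993 / 306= 941.15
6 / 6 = 1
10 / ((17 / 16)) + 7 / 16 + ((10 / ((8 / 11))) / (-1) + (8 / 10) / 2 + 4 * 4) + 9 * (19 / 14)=235273 / 9520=24.71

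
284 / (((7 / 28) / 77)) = 87472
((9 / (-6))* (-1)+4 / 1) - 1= 9 / 2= 4.50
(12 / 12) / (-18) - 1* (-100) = 1799 / 18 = 99.94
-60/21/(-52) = 0.05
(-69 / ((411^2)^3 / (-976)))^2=503912704 / 2581424057155178049226612652169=0.00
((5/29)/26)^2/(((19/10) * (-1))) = -125/5400902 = -0.00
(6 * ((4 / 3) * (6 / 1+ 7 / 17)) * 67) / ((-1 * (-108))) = 14606 / 459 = 31.82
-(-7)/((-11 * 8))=-7/88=-0.08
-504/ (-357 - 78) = 168/ 145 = 1.16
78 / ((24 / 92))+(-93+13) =219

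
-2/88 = -1/44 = -0.02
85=85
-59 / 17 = -3.47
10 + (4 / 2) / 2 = 11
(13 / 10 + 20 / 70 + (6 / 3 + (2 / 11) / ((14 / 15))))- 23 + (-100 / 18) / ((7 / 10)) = -188191 / 6930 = -27.16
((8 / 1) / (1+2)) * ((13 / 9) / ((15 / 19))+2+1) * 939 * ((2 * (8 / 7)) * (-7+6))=-26121728 / 945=-27642.04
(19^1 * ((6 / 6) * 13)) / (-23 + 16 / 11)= -2717 / 237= -11.46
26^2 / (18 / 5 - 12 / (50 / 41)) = -325 / 3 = -108.33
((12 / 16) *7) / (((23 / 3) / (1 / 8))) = 0.09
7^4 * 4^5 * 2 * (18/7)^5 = 552833609.14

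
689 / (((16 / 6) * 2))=2067 / 16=129.19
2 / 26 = 1 / 13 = 0.08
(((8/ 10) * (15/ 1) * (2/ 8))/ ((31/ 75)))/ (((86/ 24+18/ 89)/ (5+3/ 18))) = 40050/ 4043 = 9.91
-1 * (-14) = 14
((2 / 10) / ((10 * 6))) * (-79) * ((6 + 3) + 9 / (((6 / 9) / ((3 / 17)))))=-10191 / 3400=-3.00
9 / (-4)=-9 / 4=-2.25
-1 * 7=-7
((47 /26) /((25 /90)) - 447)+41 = -25967 /65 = -399.49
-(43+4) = -47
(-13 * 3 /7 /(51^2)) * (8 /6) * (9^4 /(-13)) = 2916 /2023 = 1.44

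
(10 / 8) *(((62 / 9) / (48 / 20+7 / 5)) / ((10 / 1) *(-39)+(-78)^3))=-775 / 162430164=-0.00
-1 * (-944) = 944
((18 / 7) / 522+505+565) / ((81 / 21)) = 217211 / 783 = 277.41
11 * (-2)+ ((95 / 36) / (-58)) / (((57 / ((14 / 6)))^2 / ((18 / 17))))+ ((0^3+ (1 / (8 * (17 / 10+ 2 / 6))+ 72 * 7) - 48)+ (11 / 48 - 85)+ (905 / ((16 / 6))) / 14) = 968123556047 / 2591811432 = 373.53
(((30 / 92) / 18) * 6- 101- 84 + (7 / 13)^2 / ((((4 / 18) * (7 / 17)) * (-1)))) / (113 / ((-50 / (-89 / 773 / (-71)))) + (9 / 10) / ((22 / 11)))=-4011886928700 / 9521676827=-421.34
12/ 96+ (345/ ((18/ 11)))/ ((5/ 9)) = 3037/ 8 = 379.62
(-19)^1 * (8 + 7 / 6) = -174.17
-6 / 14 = -0.43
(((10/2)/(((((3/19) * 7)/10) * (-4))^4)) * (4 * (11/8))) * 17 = 76156334375/6223392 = 12237.11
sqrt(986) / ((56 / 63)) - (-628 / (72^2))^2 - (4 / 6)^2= 34.87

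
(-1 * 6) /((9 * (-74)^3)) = 1 /607836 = 0.00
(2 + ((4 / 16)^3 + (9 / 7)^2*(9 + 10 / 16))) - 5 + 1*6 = 8479 / 448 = 18.93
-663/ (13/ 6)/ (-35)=8.74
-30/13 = -2.31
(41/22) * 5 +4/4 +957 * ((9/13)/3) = 66113/286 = 231.16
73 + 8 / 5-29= 228 / 5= 45.60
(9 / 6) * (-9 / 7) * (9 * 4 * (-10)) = 4860 / 7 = 694.29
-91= -91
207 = 207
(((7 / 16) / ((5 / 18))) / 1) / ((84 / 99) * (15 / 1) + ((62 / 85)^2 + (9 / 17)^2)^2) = 7235006625 / 61495874168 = 0.12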